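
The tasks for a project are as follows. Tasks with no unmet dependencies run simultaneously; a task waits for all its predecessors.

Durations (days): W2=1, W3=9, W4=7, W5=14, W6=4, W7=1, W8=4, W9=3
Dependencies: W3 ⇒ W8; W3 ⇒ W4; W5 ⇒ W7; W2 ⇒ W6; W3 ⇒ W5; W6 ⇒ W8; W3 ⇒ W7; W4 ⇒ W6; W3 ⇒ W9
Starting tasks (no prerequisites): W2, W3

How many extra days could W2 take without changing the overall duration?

15

W3→W4→W6→W8 = 9+7+4+4 = 24 sets the makespan at 24 days.
W2 finishes as early as 1 and must finish by 16.
So W2 can slip 16 − 1 = 15 days.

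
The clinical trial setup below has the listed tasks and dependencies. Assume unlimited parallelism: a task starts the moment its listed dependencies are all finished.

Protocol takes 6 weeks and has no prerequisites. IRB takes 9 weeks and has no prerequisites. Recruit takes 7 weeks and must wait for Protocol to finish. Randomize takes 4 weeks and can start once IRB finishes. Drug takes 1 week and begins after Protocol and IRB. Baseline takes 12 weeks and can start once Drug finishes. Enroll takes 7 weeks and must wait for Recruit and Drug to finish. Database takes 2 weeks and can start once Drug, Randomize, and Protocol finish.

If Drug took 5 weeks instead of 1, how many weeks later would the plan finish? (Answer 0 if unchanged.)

Baseline: IRB→Drug→Baseline = 9+1+12 = 22 → 22 weeks.
Since Drug is critical, the +4 change carries straight to that chain (now 26 weeks).
That remains the longest chain; total 26 weeks.
Change in finish: 26 − 22 = +4 weeks.

4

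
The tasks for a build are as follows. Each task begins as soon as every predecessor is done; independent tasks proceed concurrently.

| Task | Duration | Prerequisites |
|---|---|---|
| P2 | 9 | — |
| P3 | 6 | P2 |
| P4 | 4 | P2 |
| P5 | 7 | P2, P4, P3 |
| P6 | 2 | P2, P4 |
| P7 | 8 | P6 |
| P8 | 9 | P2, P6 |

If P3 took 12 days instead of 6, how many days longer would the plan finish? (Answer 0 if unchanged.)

4

The binding path is P2→P4→P6→P8 = 9+4+2+9 = 24; finish at 24 days.
The longest path through P3 is only 22 days, so P3 has float 2.
New critical path: P2→P3→P5 = 9+12+7 = 28 ⇒ 28 days.
Change in finish: 28 − 24 = +4 days.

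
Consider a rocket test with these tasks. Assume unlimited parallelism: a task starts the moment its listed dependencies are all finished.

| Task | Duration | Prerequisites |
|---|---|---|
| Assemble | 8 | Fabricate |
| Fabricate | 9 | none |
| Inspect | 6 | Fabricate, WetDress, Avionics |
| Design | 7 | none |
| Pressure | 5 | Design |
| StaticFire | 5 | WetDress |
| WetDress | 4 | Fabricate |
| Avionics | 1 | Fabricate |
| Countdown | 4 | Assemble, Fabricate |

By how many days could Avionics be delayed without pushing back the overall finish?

5

The longest chain is Fabricate→Assemble→Countdown = 9+8+4 = 21; overall finish 21 days.
Avionics finishes as early as 10 and must finish by 15.
Slack of Avionics = 14 − 9 = 5 days.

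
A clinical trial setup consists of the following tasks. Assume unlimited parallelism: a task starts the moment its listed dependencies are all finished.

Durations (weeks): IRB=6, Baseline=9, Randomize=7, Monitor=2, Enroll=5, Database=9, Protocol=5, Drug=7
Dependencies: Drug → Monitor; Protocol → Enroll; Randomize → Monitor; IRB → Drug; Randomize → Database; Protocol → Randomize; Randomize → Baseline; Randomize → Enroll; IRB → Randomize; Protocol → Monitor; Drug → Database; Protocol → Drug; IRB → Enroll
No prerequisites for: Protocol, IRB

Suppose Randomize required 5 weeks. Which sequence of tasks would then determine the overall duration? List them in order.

Critical path before the change: IRB→Randomize→Baseline = 6+7+9 = 22 giving 22 weeks.
Since Randomize is critical, the -2 change carries straight to that chain (now 20 weeks).
Now IRB→Drug→Database = 6+7+9 = 22 is longest, so the finish becomes 22 weeks.

IRB, Drug, Database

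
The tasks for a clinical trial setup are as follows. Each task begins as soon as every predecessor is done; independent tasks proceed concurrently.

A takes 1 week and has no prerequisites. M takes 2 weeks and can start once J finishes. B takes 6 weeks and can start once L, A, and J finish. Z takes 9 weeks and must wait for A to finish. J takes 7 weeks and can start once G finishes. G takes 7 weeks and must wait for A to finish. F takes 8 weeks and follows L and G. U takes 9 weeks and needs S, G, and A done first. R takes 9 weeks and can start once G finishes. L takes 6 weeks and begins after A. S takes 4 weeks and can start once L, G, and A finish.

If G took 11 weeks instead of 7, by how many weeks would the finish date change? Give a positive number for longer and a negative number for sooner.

4

Baseline: A→G→S→U = 1+7+4+9 = 21 → 21 weeks.
Since G is critical, the +4 change carries straight to that chain (now 25 weeks).
The critical path is still A→G→S→U; finish is now 25 weeks.
Change in finish: 25 − 21 = +4 weeks.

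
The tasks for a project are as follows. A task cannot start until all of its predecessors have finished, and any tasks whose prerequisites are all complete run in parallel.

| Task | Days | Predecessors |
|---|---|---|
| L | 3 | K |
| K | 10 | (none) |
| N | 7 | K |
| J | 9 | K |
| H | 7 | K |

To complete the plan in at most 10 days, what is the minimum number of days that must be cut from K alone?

9

Current finish: 19 days; target: 10.
K is on every critical path, so each day cut from K cuts the finish by one (this holds down to a finish of 10).
Need 19 − 10 = 9 days off K → K becomes 1 day, finish becomes 10.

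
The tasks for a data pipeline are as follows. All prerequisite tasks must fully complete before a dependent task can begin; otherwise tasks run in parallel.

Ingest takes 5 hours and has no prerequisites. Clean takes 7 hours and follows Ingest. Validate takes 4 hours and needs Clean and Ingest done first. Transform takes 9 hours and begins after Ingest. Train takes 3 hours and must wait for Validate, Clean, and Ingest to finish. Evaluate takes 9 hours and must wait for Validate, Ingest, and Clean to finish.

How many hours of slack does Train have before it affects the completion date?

The longest chain is Ingest→Clean→Validate→Evaluate = 5+7+4+9 = 25; overall finish 25 hours.
The longest chain containing Train totals 19 hours.
Float = 25 − 19 = 6.

6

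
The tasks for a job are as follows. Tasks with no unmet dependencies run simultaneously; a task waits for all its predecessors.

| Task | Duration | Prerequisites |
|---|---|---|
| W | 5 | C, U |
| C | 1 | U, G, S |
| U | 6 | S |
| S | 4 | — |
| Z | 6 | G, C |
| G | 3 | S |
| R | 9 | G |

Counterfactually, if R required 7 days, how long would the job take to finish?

17

The binding path is S→U→C→Z = 4+6+1+6 = 17; finish at 17 days.
R is off the critical path — its longest chain is 16 days, giving 1 of slack.
The critical path is still S→U→C→Z; finish is now 17 days.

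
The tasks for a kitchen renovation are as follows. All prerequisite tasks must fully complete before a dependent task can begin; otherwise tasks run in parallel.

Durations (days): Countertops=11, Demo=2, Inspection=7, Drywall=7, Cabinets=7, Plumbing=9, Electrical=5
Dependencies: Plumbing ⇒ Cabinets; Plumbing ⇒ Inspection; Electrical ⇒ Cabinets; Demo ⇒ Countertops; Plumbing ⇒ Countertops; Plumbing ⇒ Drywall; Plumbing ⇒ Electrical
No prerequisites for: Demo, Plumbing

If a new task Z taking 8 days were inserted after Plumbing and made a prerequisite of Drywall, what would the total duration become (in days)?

24

Originally the job takes 21 days.
With Z inserted, Drywall now waits for max(Plumbing, Z).
New critical path: Plumbing→Z→Drywall = 9+8+7 = 24 ⇒ 24 days.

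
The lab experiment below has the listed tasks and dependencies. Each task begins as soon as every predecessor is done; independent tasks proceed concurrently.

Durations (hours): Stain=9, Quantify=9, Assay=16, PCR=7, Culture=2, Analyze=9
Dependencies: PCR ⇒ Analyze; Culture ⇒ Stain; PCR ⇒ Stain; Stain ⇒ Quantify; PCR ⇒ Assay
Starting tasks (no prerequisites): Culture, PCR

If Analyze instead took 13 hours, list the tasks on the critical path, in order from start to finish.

Critical path before the change: PCR→Stain→Quantify = 7+9+9 = 25 giving 25 hours.
Analyze has 9 hours of float (longest path through it is 16).
No other chain overtakes it, so the finish is 25 hours.

PCR, Stain, Quantify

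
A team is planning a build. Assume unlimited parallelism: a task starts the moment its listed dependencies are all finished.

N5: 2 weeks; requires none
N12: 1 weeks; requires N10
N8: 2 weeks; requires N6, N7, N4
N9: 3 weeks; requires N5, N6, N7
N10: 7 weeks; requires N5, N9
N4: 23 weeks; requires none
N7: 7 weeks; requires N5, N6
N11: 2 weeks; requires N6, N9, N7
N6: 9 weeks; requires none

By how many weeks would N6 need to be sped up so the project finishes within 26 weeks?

1

Current finish: 27 weeks; target: 26.
N6 is on every critical path, so each week cut from N6 cuts the finish by one (this holds down to a finish of 25).
Need 27 − 26 = 1 week off N6 → N6 becomes 8 weeks, finish becomes 26.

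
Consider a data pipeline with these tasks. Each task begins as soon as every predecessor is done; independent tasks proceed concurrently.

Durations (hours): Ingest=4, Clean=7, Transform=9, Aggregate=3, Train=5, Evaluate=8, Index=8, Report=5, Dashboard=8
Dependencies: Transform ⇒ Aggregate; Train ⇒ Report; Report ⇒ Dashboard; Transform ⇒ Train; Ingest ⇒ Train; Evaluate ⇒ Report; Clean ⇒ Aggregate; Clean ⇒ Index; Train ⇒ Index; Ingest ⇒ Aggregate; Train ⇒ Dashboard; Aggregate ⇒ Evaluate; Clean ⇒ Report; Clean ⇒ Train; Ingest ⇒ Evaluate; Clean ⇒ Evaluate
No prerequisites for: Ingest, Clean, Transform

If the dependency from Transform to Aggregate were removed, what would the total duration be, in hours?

31

Before: longest chain Transform→Aggregate→Evaluate→Report→Dashboard = 9+3+8+5+8 = 33, finish 33.
Without Transform→Aggregate, Aggregate's earliest start moves from 9 to 7.
New critical path: Clean→Aggregate→Evaluate→Report→Dashboard = 7+3+8+5+8 = 31 ⇒ 31 hours.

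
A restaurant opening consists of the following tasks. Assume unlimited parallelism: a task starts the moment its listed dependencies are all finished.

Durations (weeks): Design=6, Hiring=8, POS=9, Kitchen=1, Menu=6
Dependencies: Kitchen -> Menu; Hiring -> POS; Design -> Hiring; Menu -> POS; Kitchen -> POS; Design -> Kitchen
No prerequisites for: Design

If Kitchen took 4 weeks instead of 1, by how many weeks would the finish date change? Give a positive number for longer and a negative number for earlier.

Critical path before the change: Design→Hiring→POS = 6+8+9 = 23 giving 23 weeks.
The longest path through Kitchen is only 22 weeks, so Kitchen has float 1.
New critical path: Design→Kitchen→Menu→POS = 6+4+6+9 = 25 ⇒ 25 weeks.
Change in finish: 25 − 23 = +2 weeks.

2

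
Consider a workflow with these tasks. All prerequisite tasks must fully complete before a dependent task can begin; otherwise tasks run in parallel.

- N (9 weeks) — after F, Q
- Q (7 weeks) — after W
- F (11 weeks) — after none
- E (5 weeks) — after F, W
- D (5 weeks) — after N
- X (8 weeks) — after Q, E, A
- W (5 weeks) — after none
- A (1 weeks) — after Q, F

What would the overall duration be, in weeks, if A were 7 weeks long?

27

Actual critical path: W→Q→N→D = 5+7+9+5 = 26 ⇒ 26 weeks.
The longest path through A is only 21 weeks, so A has float 5.
The binding chain switches to W→Q→A→X = 5+7+7+8 = 27; finish 27 weeks.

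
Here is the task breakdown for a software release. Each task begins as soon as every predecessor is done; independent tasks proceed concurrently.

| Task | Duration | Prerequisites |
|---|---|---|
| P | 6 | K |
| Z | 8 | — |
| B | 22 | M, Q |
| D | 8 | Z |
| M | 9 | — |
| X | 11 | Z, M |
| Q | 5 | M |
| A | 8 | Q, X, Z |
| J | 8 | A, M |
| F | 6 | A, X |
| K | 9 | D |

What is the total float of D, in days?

M→X→A→J = 9+11+8+8 = 36 sets the makespan at 36 days.
Longest path through D: 31 days (earliest finish 16, latest finish 21).
So D can slip 21 − 16 = 5 days.

5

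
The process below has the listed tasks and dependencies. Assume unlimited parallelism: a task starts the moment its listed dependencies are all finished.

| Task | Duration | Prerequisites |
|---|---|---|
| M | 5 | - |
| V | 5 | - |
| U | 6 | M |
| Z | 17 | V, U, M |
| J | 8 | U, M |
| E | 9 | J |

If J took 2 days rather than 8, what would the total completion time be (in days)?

As given, the longest chain is M→U→J→E = 5+6+8+9 = 28, so the finish is 28 days.
J is on the critical path; changing it to 2 makes that path 22 days.
The binding chain switches to M→U→Z = 5+6+17 = 28; finish 28 days.

28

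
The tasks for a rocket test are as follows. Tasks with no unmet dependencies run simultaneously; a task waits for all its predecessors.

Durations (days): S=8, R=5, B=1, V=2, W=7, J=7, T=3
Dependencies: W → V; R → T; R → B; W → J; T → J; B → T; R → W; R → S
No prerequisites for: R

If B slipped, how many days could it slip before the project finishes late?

R→W→J = 5+7+7 = 19 sets the makespan at 19 days.
Longest path through B: 16 days (earliest finish 6, latest finish 9).
So B can slip 9 − 6 = 3 days.

3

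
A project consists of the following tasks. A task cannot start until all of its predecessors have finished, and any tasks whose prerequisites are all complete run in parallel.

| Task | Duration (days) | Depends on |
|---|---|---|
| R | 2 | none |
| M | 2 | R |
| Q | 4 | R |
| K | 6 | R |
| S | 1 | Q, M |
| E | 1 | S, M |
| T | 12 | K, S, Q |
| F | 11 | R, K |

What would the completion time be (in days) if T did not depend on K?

Original critical path: R→K→T = 2+6+12 = 20 ⇒ 20 days.
Without K→T, T's earliest start moves from 8 to 7.
After: R→Q→S→T = 2+4+1+12 = 19 → 19 days.

19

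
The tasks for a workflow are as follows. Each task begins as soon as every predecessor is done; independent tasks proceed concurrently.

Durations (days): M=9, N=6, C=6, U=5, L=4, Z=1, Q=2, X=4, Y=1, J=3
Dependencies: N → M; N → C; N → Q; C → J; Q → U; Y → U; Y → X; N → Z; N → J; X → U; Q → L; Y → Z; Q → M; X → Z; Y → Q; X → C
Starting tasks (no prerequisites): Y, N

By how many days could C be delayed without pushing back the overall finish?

Critical path: N→Q→M = 6+2+9 = 17, so the finish is 17 days.
The longest chain containing C totals 15 days.
So C can slip 14 − 12 = 2 days.

2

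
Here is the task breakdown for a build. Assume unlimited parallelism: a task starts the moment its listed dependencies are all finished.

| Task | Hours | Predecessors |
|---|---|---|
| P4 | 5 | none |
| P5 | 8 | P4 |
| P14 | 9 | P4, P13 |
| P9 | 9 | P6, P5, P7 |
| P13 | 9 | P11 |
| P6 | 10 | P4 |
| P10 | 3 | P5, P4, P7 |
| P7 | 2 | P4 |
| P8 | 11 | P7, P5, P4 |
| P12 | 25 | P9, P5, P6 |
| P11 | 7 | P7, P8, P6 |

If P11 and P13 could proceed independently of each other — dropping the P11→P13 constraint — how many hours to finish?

49

Original critical path: P4→P5→P8→P11→P13→P14 = 5+8+11+7+9+9 = 49 ⇒ 49 hours.
Without P11→P13, P13's earliest start moves from 31 to 0.
New critical path: P4→P6→P9→P12 = 5+10+9+25 = 49 ⇒ 49 hours.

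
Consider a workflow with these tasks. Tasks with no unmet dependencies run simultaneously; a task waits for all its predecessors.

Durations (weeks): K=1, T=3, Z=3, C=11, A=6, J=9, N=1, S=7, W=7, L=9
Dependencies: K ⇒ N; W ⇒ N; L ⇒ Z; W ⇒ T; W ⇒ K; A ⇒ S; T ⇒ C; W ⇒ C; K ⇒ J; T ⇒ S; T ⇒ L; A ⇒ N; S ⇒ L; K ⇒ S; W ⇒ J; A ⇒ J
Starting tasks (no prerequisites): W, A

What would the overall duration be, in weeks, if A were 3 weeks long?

Baseline: W→T→S→L→Z = 7+3+7+9+3 = 29 → 29 weeks.
A has 4 weeks of float (longest path through it is 25).
The critical path is still W→T→S→L→Z; finish is now 29 weeks.

29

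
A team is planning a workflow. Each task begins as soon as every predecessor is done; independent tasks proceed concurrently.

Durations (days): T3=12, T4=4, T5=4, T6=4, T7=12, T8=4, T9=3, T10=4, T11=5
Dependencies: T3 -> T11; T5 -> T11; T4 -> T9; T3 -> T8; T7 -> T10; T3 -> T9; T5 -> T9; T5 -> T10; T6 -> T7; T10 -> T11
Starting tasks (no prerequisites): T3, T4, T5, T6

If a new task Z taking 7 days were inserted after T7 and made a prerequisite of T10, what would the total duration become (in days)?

Originally the job takes 25 days.
With Z inserted, T10 now waits for max(T7, T5, Z).
New critical path: T6→T7→Z→T10→T11 = 4+12+7+4+5 = 32 ⇒ 32 days.

32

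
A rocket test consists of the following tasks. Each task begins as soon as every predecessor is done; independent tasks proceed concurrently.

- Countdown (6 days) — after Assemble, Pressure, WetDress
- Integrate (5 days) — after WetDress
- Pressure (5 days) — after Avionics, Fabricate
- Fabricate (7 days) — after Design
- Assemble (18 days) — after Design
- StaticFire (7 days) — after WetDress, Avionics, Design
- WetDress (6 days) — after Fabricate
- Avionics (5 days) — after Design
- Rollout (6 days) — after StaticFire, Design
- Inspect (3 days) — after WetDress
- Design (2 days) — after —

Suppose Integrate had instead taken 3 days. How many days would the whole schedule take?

28

The binding path is Design→Fabricate→WetDress→StaticFire→Rollout = 2+7+6+7+6 = 28; finish at 28 days.
The longest path through Integrate is only 20 days, so Integrate has float 8.
The critical path is still Design→Fabricate→WetDress→StaticFire→Rollout; finish is now 28 days.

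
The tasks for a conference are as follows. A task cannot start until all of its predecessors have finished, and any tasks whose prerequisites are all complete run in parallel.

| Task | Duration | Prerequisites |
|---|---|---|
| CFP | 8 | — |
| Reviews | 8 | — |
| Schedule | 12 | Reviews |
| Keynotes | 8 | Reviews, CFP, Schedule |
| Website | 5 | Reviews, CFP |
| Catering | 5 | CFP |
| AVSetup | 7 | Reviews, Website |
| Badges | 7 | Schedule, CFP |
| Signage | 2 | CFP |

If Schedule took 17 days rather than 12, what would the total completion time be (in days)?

Baseline: Reviews→Schedule→Keynotes = 8+12+8 = 28 → 28 days.
Since Schedule is critical, the +5 change carries straight to that chain (now 33 days).
That remains the longest chain; total 33 days.

33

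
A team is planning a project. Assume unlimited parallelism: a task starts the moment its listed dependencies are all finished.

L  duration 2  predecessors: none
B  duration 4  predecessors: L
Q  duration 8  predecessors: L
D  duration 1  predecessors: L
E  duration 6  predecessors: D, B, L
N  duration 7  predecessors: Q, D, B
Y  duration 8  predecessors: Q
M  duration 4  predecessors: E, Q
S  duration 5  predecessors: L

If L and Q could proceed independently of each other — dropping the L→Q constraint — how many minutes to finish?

16

With the dependency in place, L→Q→Y = 2+8+8 = 18 sets the finish at 18 minutes.
Without L→Q, Q's earliest start moves from 2 to 0.
After: L→B→E→M = 2+4+6+4 = 16 → 16 minutes.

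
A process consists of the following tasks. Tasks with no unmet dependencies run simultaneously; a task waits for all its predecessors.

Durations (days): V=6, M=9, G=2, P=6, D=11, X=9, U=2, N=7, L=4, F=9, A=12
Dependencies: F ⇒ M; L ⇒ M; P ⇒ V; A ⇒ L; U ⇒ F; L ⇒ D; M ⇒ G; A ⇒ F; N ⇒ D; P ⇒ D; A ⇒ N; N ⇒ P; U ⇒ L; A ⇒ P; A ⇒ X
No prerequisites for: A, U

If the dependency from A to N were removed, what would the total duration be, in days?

32

With the dependency in place, A→N→P→D = 12+7+6+11 = 36 sets the finish at 36 days.
Without A→N, N's earliest start moves from 12 to 0.
New critical path: A→F→M→G = 12+9+9+2 = 32 ⇒ 32 days.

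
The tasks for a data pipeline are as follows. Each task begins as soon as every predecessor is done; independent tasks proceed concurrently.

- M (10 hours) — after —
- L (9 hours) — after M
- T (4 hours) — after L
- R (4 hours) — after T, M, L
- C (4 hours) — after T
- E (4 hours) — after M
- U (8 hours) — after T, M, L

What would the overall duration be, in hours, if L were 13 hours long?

Baseline: M→L→T→U = 10+9+4+8 = 31 → 31 hours.
L lies on that path, so at 13 hours the path becomes 35 hours.
That remains the longest chain; total 35 hours.

35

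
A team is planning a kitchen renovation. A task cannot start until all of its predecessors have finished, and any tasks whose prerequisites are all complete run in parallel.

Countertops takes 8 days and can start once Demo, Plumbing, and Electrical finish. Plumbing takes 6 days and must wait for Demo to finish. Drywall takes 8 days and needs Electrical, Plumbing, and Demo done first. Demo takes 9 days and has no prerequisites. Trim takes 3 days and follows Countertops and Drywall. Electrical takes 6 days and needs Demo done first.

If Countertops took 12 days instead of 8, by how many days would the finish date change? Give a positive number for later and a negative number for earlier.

4

Actual critical path: Demo→Plumbing→Countertops→Trim = 9+6+8+3 = 26 ⇒ 26 days.
Since Countertops is critical, the +4 change carries straight to that chain (now 30 days).
No other chain overtakes it, so the finish is 30 days.
Change in finish: 30 − 26 = +4 days.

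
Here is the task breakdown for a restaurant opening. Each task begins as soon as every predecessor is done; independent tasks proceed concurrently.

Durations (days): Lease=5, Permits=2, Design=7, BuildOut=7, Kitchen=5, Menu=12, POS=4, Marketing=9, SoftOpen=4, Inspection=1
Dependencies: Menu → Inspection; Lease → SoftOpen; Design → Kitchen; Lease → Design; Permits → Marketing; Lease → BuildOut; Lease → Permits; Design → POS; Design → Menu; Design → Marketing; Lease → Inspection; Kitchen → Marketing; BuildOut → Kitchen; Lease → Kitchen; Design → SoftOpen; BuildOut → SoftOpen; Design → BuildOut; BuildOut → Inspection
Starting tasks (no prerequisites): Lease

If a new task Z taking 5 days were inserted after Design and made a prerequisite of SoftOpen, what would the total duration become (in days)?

33

Originally the schedule takes 33 days.
With Z inserted, SoftOpen now waits for max(Design, BuildOut, Lease, Z).
New critical path: Lease→Design→BuildOut→Kitchen→Marketing = 5+7+7+5+9 = 33 ⇒ 33 days.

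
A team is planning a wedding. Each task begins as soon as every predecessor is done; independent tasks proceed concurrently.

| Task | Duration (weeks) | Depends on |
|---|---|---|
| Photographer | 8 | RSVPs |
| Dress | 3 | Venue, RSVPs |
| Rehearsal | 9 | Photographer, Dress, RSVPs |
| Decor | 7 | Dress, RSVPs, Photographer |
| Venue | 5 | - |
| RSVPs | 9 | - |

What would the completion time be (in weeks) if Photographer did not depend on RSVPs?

21

Before: longest chain RSVPs→Photographer→Rehearsal = 9+8+9 = 26, finish 26.
Without RSVPs→Photographer, Photographer's earliest start moves from 9 to 0.
New critical path: RSVPs→Dress→Rehearsal = 9+3+9 = 21 ⇒ 21 weeks.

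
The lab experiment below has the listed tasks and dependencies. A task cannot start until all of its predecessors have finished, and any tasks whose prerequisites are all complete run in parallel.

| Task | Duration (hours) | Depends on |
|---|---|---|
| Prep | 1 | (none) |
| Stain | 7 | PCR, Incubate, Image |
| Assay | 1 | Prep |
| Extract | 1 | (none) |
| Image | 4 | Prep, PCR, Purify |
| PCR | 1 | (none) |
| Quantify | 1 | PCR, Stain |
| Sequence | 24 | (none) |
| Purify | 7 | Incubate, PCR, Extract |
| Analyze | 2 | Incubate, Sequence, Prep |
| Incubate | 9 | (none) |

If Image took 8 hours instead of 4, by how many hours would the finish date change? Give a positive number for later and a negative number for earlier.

4

As given, the longest chain is Incubate→Purify→Image→Stain→Quantify = 9+7+4+7+1 = 28, so the finish is 28 hours.
Since Image is critical, the +4 change carries straight to that chain (now 32 hours).
The critical path is still Incubate→Purify→Image→Stain→Quantify; finish is now 32 hours.
Change in finish: 32 − 28 = +4 hours.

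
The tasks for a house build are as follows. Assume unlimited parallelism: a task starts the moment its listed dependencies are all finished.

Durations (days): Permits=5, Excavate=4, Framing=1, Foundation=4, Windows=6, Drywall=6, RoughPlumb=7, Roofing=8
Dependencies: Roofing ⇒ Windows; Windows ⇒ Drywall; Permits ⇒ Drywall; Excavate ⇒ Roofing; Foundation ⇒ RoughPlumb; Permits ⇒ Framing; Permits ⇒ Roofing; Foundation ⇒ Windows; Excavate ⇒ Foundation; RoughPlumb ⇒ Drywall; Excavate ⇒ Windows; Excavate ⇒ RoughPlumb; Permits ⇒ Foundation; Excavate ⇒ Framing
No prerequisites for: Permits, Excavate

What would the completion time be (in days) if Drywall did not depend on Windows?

22

Original critical path: Permits→Roofing→Windows→Drywall = 5+8+6+6 = 25 ⇒ 25 days.
Without Windows→Drywall, Drywall's earliest start moves from 19 to 16.
The longest chain is now Permits→Foundation→RoughPlumb→Drywall = 5+4+7+6 = 22, so the schedule takes 22 days.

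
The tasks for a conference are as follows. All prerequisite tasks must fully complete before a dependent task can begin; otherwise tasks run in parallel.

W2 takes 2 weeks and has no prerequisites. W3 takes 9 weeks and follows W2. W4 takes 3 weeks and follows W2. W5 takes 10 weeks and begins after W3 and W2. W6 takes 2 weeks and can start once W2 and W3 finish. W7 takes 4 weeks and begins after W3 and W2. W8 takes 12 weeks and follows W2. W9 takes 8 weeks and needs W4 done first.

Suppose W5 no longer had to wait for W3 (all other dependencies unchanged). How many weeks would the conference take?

Before: longest chain W2→W3→W5 = 2+9+10 = 21, finish 21.
Without W3→W5, W5's earliest start moves from 11 to 2.
After: W2→W3→W7 = 2+9+4 = 15 → 15 weeks.

15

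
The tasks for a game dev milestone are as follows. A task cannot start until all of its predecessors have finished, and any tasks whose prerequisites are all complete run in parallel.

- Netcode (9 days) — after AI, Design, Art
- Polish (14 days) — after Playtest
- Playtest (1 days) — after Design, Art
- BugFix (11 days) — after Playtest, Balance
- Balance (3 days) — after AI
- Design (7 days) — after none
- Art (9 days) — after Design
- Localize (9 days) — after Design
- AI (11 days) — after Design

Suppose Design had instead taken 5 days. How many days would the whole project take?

30

As given, the longest chain is Design→AI→Balance→BugFix = 7+11+3+11 = 32, so the finish is 32 days.
Design is on the critical path; changing it to 5 makes that path 30 days.
No other chain overtakes it, so the finish is 30 days.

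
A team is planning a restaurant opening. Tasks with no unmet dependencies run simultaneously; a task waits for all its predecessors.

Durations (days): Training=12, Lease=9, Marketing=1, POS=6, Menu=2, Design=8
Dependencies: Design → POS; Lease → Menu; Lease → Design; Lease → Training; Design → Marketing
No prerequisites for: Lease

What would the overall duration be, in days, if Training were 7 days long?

23

As given, the longest chain is Lease→Design→POS = 9+8+6 = 23, so the finish is 23 days.
Training is off the critical path — its longest chain is 21 days, giving 2 of slack.
No other chain overtakes it, so the finish is 23 days.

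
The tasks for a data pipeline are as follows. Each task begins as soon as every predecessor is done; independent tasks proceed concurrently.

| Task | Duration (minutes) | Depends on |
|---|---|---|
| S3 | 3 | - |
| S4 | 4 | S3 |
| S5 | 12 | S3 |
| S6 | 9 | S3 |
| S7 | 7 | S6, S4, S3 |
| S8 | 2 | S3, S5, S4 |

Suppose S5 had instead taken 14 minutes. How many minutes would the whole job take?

19

The binding path is S3→S6→S7 = 3+9+7 = 19; finish at 19 minutes.
The longest path through S5 is only 17 minutes, so S5 has float 2.
New critical path: S3→S5→S8 = 3+14+2 = 19 ⇒ 19 minutes.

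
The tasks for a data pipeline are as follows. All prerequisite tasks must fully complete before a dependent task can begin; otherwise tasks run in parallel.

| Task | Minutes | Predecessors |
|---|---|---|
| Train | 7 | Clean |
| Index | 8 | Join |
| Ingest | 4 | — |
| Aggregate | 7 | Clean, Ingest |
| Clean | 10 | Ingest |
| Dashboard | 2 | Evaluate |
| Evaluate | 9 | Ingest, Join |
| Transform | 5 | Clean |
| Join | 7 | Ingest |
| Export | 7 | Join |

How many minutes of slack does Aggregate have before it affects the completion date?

1

Critical path: Ingest→Join→Evaluate→Dashboard = 4+7+9+2 = 22, so the finish is 22 minutes.
Longest path through Aggregate: 21 minutes (earliest finish 21, latest finish 22).
Float = 22 − 21 = 1.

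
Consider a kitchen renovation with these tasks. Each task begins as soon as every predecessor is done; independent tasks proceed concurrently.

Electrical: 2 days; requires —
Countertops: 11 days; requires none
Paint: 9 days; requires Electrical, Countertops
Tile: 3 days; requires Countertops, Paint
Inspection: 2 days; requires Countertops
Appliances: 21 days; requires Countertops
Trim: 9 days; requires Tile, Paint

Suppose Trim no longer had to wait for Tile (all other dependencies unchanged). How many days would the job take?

32

Original critical path: Countertops→Paint→Tile→Trim = 11+9+3+9 = 32 ⇒ 32 days.
Without Tile→Trim, Trim's earliest start moves from 23 to 20.
After: Countertops→Appliances = 11+21 = 32 → 32 days.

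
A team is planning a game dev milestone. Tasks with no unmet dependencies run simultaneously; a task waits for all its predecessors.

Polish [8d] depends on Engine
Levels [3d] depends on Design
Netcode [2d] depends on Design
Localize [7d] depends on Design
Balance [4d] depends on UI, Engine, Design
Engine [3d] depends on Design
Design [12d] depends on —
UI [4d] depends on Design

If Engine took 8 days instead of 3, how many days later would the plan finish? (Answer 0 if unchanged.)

Baseline: Design→Engine→Polish = 12+3+8 = 23 → 23 days.
Engine is on the critical path; changing it to 8 makes that path 28 days.
The critical path is still Design→Engine→Polish; finish is now 28 days.
Change in finish: 28 − 23 = +5 days.

5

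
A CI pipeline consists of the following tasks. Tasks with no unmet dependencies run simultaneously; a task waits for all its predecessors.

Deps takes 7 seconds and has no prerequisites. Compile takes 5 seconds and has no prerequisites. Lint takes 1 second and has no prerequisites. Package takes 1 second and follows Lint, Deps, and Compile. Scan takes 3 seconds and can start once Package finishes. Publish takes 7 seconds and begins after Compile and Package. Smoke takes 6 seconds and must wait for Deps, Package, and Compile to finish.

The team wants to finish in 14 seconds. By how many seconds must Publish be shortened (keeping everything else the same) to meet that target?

Current finish: 15 seconds; target: 14.
Publish is on every critical path, so each second cut from Publish cuts the finish by one (this holds down to a finish of 14).
Need 15 − 14 = 1 second off Publish → Publish becomes 6 seconds, finish becomes 14.

1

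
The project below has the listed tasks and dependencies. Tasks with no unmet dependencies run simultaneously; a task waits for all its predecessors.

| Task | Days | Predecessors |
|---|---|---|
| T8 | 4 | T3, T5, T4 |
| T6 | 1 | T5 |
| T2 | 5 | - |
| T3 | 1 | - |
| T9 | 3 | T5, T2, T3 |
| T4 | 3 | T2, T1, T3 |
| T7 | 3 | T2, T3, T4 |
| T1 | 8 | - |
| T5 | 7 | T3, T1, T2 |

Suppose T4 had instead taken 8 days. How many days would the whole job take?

As given, the longest chain is T1→T5→T8 = 8+7+4 = 19, so the finish is 19 days.
T4 has 4 days of float (longest path through it is 15).
The binding chain switches to T1→T4→T8 = 8+8+4 = 20; finish 20 days.

20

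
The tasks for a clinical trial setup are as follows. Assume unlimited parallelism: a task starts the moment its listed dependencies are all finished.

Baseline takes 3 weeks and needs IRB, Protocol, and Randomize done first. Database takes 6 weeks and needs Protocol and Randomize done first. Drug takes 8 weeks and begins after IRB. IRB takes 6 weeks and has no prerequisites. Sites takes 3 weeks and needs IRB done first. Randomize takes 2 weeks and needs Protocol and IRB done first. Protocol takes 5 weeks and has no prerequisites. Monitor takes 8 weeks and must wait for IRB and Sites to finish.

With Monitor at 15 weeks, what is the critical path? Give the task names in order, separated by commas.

IRB, Sites, Monitor

The binding path is IRB→Sites→Monitor = 6+3+8 = 17; finish at 17 weeks.
Since Monitor is critical, the +7 change carries straight to that chain (now 24 weeks).
No other chain overtakes it, so the finish is 24 weeks.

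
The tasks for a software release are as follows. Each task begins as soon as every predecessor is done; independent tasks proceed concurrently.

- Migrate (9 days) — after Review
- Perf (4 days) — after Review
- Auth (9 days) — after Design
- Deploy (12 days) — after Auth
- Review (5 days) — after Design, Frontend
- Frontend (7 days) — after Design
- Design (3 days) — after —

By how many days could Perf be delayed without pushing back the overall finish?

Critical path: Design→Frontend→Review→Migrate = 3+7+5+9 = 24, so the finish is 24 days.
Perf finishes as early as 19 and must finish by 24.
Slack of Perf = 20 − 15 = 5 days.

5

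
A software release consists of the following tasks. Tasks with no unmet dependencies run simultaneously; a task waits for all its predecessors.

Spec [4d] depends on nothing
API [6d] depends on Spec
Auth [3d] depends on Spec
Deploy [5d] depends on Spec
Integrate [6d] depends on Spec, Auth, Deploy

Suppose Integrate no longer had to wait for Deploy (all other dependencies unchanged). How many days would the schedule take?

Before: longest chain Spec→Deploy→Integrate = 4+5+6 = 15, finish 15.
Without Deploy→Integrate, Integrate's earliest start moves from 9 to 7.
New critical path: Spec→Auth→Integrate = 4+3+6 = 13 ⇒ 13 days.

13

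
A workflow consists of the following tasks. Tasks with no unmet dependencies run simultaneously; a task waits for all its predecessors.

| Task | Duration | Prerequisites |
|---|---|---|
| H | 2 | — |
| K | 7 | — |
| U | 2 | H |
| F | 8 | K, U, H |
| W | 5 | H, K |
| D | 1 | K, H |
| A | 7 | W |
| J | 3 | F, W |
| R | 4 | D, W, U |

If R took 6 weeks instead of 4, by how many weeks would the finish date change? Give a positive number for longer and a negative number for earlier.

The binding path is K→W→A = 7+5+7 = 19; finish at 19 weeks.
R is off the critical path — its longest chain is 16 weeks, giving 3 of slack.
No other chain overtakes it, so the finish is 19 weeks.
Change in finish: 19 − 19 = +0 weeks.

0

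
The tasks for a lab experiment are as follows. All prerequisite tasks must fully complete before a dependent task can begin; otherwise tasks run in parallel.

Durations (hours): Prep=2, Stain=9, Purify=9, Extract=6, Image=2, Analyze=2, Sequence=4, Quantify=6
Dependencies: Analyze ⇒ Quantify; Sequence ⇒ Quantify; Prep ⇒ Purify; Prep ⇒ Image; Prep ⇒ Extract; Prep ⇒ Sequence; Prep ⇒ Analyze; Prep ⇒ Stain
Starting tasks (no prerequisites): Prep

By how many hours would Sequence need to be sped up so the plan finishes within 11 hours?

Current finish: 12 hours; target: 11.
Sequence is on every critical path, so each hour cut from Sequence cuts the finish by one (this holds down to a finish of 11).
Need 12 − 11 = 1 hour off Sequence → Sequence becomes 3 hours, finish becomes 11.

1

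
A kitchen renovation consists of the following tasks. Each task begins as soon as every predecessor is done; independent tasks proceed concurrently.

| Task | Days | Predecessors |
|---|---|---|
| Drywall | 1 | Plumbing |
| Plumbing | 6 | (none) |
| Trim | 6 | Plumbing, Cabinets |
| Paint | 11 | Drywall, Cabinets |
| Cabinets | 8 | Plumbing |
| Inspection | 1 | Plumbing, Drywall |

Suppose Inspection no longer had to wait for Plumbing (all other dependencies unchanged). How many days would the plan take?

25

With the dependency in place, Plumbing→Cabinets→Paint = 6+8+11 = 25 sets the finish at 25 days.
Dropping Plumbing→Inspection doesn't change Inspection's earliest start (7); another predecessor still binds.
New critical path: Plumbing→Cabinets→Paint = 6+8+11 = 25 ⇒ 25 days.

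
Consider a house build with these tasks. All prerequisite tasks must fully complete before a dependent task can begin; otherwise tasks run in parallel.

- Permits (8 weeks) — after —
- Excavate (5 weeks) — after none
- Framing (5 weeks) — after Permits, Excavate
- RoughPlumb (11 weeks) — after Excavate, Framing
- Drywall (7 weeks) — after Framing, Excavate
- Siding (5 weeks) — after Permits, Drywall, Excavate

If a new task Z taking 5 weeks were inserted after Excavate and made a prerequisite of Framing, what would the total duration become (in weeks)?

Originally the job takes 25 weeks.
With Z inserted, Framing now waits for max(Permits, Excavate, Z).
New critical path: Excavate→Z→Framing→Drywall→Siding = 5+5+5+7+5 = 27 ⇒ 27 weeks.

27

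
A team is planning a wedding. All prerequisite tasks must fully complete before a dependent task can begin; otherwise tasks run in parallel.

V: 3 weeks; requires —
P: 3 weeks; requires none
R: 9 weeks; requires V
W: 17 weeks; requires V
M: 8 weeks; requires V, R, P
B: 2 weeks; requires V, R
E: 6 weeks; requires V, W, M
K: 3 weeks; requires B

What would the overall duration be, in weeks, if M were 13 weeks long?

As given, the longest chain is V→R→M→E = 3+9+8+6 = 26, so the finish is 26 weeks.
M lies on that path, so at 13 weeks the path becomes 31 weeks.
The critical path is still V→R→M→E; finish is now 31 weeks.

31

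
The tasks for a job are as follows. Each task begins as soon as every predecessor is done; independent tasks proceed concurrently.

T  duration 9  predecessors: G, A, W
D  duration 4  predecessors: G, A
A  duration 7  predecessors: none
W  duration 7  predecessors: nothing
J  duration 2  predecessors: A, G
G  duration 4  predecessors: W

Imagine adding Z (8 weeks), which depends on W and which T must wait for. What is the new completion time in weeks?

24

Originally the schedule takes 20 weeks.
With Z inserted, T now waits for max(G, A, W, Z).
New critical path: W→Z→T = 7+8+9 = 24 ⇒ 24 weeks.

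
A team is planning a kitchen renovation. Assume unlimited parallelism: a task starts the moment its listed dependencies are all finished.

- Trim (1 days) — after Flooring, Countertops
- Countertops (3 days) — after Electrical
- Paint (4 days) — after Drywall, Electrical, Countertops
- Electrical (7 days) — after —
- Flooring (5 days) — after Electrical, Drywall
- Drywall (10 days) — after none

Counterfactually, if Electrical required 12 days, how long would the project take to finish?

19

Critical path before the change: Drywall→Flooring→Trim = 10+5+1 = 16 giving 16 days.
Electrical is off the critical path — its longest chain is 14 days, giving 2 of slack.
New critical path: Electrical→Countertops→Paint = 12+3+4 = 19 ⇒ 19 days.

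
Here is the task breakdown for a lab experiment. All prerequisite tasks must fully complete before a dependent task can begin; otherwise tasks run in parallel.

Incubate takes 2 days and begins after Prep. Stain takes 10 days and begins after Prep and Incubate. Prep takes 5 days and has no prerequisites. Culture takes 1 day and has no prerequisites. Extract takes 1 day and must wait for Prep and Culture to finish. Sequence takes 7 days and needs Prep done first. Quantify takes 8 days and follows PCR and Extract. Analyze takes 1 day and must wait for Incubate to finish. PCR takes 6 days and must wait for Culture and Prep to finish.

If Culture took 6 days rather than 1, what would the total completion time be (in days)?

20

Baseline: Prep→PCR→Quantify = 5+6+8 = 19 → 19 days.
Culture is off the critical path — its longest chain is 15 days, giving 4 of slack.
The binding chain switches to Culture→PCR→Quantify = 6+6+8 = 20; finish 20 days.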